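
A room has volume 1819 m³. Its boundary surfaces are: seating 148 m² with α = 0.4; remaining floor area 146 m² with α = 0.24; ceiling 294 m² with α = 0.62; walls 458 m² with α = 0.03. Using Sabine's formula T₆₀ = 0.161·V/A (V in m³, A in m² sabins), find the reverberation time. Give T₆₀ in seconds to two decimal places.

1.01 s

A = Σ Sᵢαᵢ = 148·0.4 + 146·0.24 + 294·0.62 + 458·0.03 = 290.26 m².
T₆₀ = 0.161·V/A = 0.161·1819/290.26 = 1.009 s.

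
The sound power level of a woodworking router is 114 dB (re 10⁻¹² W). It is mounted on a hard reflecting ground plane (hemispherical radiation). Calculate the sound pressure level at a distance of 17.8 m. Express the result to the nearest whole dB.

Free-field hemispherical radiation: L_p = L_w − 10·log₁₀(2π·r²), r = 17.8 m.
2π·r² = 1991 m², 10·log₁₀ of that is 32.990 dB.
L_p = 114 − 32.990 = 81.01 dB.

81 dB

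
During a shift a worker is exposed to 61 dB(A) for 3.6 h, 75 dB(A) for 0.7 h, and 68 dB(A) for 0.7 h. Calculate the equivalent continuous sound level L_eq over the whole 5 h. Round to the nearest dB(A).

68 dB(A)

L_eq = 10·log₁₀[(1/T)·Σ tᵢ·10^(Lᵢ/10)] with T = 5 h.
Σ tᵢ·10^(Lᵢ/10) = 3.6·10^(61/10) + 0.7·10^(75/10) + 0.7·10^(68/10) = 3.108e+07.
L_eq = 10·log₁₀(3.108e+07/5) = 67.94 dB(A).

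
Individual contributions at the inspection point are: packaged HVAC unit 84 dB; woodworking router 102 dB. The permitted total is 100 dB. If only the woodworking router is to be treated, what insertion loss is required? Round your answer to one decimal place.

Everything except the woodworking router sums to 10^(84/10) = 2.512e+08 in linear terms, 84.00 dB.
To meet 100 dB overall, the treated woodworking router may contribute at most 10^(100/10) − 2.512e+08 = 9.749e+09, i.e. 99.89 dB.
So the woodworking router must be reduced from 102 to 99.89 dB: IL = 2.11 dB.

2.1 dB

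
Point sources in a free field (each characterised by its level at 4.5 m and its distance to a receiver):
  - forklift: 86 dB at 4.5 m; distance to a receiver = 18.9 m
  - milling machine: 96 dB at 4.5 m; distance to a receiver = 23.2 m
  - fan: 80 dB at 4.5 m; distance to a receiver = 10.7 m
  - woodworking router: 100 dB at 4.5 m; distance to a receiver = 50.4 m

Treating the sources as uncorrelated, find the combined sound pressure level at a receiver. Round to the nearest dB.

Propagate each source to the receiver with L = L_ref − 20·log₁₀(r/r_ref), then add intensities.
forklift: 86 − 20·log₁₀(18.9/4.5) = 86 − 12.46 = 73.54 dB.
milling machine: 96 − 20·log₁₀(23.2/4.5) = 96 − 14.25 = 81.75 dB.
fan: 80 − 20·log₁₀(10.7/4.5) = 80 − 7.52 = 72.48 dB.
woodworking router: 100 − 20·log₁₀(50.4/4.5) = 100 − 20.98 = 79.02 dB.
Σ 10^(L/10) = 2.698e+08 → L_total = 10·log₁₀(2.698e+08) = 84.31 dB.

84 dB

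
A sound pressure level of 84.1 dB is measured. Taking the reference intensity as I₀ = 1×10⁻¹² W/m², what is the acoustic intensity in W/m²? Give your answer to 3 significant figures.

I = I₀·10^(L/10) = 10⁻¹² × 10^(84.1/10) = 10^(-3.590).

0.000257 W/m²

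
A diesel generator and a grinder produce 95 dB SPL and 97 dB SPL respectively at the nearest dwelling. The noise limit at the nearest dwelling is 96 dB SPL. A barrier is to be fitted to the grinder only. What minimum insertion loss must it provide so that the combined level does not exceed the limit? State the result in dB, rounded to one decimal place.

7.9 dB

The untreated sources together contribute 10^(95/10) = 3.162e+09, i.e. 95.00 dB SPL.
The limit corresponds to 10^(96/10) = 3.981e+09; subtracting the fixed part leaves 8.188e+08 for the grinder, i.e. 89.13 dB SPL.
Required insertion loss = 97 − 89.13 = 7.87 dB.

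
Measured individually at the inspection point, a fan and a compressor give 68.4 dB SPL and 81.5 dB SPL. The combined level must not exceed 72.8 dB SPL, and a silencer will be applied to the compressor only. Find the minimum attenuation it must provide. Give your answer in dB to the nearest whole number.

Fixed contribution from the other source: Σ 10^(L/10) = 10^(68.4/10) = 6.918e+06 (68.40 dB SPL).
The limit corresponds to 10^(72.8/10) = 1.905e+07; subtracting the fixed part leaves 1.214e+07 for the compressor, i.e. 70.84 dB SPL.
So the compressor must be reduced from 81.5 to 70.84 dB SPL: IL = 10.66 dB.

11 dB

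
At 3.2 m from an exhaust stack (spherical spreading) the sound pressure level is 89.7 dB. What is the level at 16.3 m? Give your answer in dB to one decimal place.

75.6 dB

Point-source attenuation: ΔL = 20·log₁₀(r₂/r₁) = 20·log₁₀(16.3/3.2) = 14.141 dB.
L₂ = 89.7 − 20·log₁₀(16.3/3.2) = 89.7 − 14.141 = 75.56 dB.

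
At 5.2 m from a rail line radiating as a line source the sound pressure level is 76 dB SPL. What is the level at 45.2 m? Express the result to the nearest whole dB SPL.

67 dB SPL

Line-source attenuation: ΔL = 10·log₁₀(r₂/r₁) = 10·log₁₀(45.2/5.2) = 9.391 dB.
L₂ = 76 − 10·log₁₀(45.2/5.2) = 76 − 9.391 = 66.61 dB SPL.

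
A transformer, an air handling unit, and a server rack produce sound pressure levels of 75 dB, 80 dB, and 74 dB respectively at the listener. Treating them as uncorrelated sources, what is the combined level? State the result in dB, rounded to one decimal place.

Incoherent sources combine by intensity addition: L_total = 10·log₁₀(Σ 10^(L_i/10)).
Σ 10^(L/10) = 10^(75/10) + 10^(80/10) + 10^(74/10) = 1.567e+08.
L_total = 10·log₁₀(1.567e+08) = 81.95 dB.

82.0 dB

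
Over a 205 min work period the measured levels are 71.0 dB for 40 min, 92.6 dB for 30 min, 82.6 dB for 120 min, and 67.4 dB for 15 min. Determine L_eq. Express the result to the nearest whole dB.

The energy average is taken in the linear domain: L_eq = 10·log₁₀[(Σ tᵢ·10^(Lᵢ/10))/T], T = 205 min.
Σ tᵢ·10^(Lᵢ/10) = 40·10^(71.0/10) + 30·10^(92.6/10) + 120·10^(82.6/10) + 15·10^(67.4/10) = 7.701e+10.
L_eq = 10·log₁₀(7.701e+10/205) = 85.75 dB.

86 dB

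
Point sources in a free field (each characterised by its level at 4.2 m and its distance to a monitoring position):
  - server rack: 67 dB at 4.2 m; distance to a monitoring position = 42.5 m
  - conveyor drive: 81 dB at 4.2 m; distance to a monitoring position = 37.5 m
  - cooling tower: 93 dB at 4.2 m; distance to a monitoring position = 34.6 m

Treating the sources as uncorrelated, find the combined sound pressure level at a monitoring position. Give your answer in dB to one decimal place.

74.9 dB

Propagate each source to the receiver with L = L_ref − 20·log₁₀(r/r_ref), then add intensities.
server rack: 67 − 20·log₁₀(42.5/4.2) = 67 − 20.10 = 46.90 dB.
conveyor drive: 81 − 20·log₁₀(37.5/4.2) = 81 − 19.02 = 61.98 dB.
cooling tower: 93 − 20·log₁₀(34.6/4.2) = 93 − 18.32 = 74.68 dB.
Σ 10^(L/10) = 3.103e+07 → L_total = 10·log₁₀(3.103e+07) = 74.92 dB.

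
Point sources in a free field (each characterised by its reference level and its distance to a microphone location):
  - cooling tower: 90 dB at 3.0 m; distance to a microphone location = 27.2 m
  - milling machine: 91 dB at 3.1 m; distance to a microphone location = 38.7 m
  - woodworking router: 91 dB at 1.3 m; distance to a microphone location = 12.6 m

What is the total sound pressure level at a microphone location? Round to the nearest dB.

75 dB

First find each source's level at the receiver (point-source: −20·log₁₀(r/r_ref)), then combine on an intensity basis.
cooling tower: 90 − 20·log₁₀(27.2/3.0) = 90 − 19.15 = 70.85 dB.
milling machine: 91 − 20·log₁₀(38.7/3.1) = 91 − 21.93 = 69.07 dB.
woodworking router: 91 − 20·log₁₀(12.6/1.3) = 91 − 19.73 = 71.27 dB.
Σ 10^(L/10) = 3.364e+07 → L_total = 10·log₁₀(3.364e+07) = 75.27 dB.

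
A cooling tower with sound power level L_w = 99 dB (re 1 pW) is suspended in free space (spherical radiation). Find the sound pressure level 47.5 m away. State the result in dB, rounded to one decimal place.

54.5 dB

L_p = L_w − 10·log₁₀(4π·r²) with r = 47.5 m.
4π·r² = 2.835e+04 m², 10·log₁₀ of that is 44.526 dB.
L_p = 99 − 44.526 = 54.47 dB.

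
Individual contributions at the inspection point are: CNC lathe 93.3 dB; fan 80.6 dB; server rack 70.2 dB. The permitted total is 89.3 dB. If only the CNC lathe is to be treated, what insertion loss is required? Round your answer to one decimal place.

4.7 dB

Fixed contribution from the other sources: Σ 10^(L/10) = 10^(80.6/10) + 10^(70.2/10) = 1.253e+08 (80.98 dB).
The limit corresponds to 10^(89.3/10) = 8.511e+08; subtracting the fixed part leaves 7.259e+08 for the CNC lathe, i.e. 88.61 dB.
Required insertion loss = 93.3 − 88.61 = 4.69 dB.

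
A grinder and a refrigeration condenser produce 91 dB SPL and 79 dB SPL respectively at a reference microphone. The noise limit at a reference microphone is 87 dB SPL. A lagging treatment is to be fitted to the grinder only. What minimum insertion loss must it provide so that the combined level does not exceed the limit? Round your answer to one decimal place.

4.7 dB

Fixed contribution from the other source: Σ 10^(L/10) = 10^(79/10) = 7.943e+07 (79.00 dB SPL).
The limit corresponds to 10^(87/10) = 5.012e+08; subtracting the fixed part leaves 4.218e+08 for the grinder, i.e. 86.25 dB SPL.
Required insertion loss = 91 − 86.25 = 4.75 dB.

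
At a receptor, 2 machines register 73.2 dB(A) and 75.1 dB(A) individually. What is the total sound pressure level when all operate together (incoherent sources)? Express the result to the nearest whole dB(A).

For uncorrelated sources the intensities add, so convert each level to linear form, sum, and take 10·log₁₀ of the total.
Σ 10^(L/10) = 10^(73.2/10) + 10^(75.1/10) = 5.325e+07.
L_total = 10·log₁₀(5.325e+07) = 77.26 dB(A).

77 dB(A)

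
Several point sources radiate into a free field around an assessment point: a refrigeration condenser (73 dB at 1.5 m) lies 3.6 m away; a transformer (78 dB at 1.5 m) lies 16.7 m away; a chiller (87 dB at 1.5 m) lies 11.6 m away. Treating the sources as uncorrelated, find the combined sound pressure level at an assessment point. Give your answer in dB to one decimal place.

70.9 dB

Apply inverse-square spreading to bring every level to the receiver, then sum 10^(L/10).
refrigeration condenser: 73 − 20·log₁₀(3.6/1.5) = 73 − 7.60 = 65.40 dB.
transformer: 78 − 20·log₁₀(16.7/1.5) = 78 − 20.93 = 57.07 dB.
chiller: 87 − 20·log₁₀(11.6/1.5) = 87 − 17.77 = 69.23 dB.
Σ 10^(L/10) = 1.235e+07 → L_total = 10·log₁₀(1.235e+07) = 70.92 dB.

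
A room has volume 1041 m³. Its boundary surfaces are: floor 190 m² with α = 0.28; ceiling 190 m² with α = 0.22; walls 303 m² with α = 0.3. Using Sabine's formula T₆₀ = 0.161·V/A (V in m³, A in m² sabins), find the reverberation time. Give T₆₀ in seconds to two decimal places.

0.90 s

Total absorption A = 190·0.28 + 190·0.22 + 303·0.3 = 185.90 m² sabins.
T₆₀ = 0.161·V/A = 0.161·1041/185.90 = 0.902 s.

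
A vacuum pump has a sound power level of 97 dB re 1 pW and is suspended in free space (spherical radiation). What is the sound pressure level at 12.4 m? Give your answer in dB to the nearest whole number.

L_p = L_w − 10·log₁₀(4π·r²) with r = 12.4 m.
4π·r² = 1932 m², 10·log₁₀ of that is 32.861 dB.
L_p = 97 − 32.861 = 64.14 dB.

64 dB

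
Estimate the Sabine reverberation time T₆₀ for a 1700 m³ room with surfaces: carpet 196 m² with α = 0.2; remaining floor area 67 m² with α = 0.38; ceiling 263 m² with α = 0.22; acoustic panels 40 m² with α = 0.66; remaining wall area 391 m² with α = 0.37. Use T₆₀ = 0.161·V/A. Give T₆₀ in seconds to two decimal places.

0.93 s

Total absorption A = 196·0.2 + 67·0.38 + 263·0.22 + 40·0.66 + 391·0.37 = 293.59 m² sabins.
T₆₀ = 0.161 × 1700 / 293.59 = 0.932 s.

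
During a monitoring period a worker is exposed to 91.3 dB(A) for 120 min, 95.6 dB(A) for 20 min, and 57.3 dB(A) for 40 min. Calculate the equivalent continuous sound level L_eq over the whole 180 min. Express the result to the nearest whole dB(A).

91 dB(A)

L_eq = 10·log₁₀[(1/T)·Σ tᵢ·10^(Lᵢ/10)] with T = 180 min.
Σ tᵢ·10^(Lᵢ/10) = 120·10^(91.3/10) + 20·10^(95.6/10) + 40·10^(57.3/10) = 2.345e+11.
L_eq = 10·log₁₀(2.345e+11/180) = 91.15 dB(A).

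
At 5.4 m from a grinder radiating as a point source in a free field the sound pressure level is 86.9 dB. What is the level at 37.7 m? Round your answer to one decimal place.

For a point source, L₂ = L₁ − 20·log₁₀(r₂/r₁).
L₂ = 86.9 − 20·log₁₀(37.7/5.4) = 86.9 − 16.879 = 70.02 dB.

70.0 dB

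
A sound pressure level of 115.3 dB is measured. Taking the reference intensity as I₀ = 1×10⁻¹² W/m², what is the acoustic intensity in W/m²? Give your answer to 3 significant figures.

0.339 W/m²

I/I₀ = 10^(115.3/10) = 3.388e+11, so I = 3.388e+11 × 10⁻¹² W/m².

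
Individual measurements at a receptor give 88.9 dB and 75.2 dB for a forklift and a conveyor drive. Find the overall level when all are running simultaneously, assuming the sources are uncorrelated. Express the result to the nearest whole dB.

For uncorrelated sources the intensities add, so convert each level to linear form, sum, and take 10·log₁₀ of the total.
Σ 10^(L/10) = 10^(88.9/10) + 10^(75.2/10) = 8.094e+08.
L_total = 10·log₁₀(8.094e+08) = 89.08 dB.

89 dB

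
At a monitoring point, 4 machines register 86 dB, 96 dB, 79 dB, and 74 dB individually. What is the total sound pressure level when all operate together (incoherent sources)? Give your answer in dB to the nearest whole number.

97 dB

Incoherent sources combine by intensity addition: L_total = 10·log₁₀(Σ 10^(L_i/10)).
Σ 10^(L/10) = 10^(86/10) + 10^(96/10) + 10^(79/10) + 10^(74/10) = 4.484e+09.
L_total = 10·log₁₀(4.484e+09) = 96.52 dB.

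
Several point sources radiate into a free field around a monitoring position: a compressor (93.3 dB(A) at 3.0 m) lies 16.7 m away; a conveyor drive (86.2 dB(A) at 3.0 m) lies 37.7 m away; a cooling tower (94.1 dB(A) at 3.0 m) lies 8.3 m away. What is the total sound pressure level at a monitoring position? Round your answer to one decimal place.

86.1 dB(A)

Apply inverse-square spreading to bring every level to the receiver, then sum 10^(L/10).
compressor: 93.3 − 20·log₁₀(16.7/3.0) = 93.3 − 14.91 = 78.39 dB(A).
conveyor drive: 86.2 − 20·log₁₀(37.7/3.0) = 86.2 − 21.98 = 64.22 dB(A).
cooling tower: 94.1 − 20·log₁₀(8.3/3.0) = 94.1 − 8.84 = 85.26 dB(A).
Σ 10^(L/10) = 4.074e+08 → L_total = 10·log₁₀(4.074e+08) = 86.10 dB(A).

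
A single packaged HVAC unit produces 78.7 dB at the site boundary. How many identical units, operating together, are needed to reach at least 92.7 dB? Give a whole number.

Need L₁ + 10·log₁₀ N ≥ 92.7, i.e. log₁₀ N ≥ 1.40.
N ≥ 10^(14.0/10) = 25.119, so N = 26.

26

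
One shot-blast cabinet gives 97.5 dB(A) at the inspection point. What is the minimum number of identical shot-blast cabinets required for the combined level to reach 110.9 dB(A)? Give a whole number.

N identical sources give L₁ + 10·log₁₀ N, so require 10·log₁₀ N ≥ 110.9 − 97.5 = 13.4 dB.
N ≥ 10^(13.4/10) = 21.878, so N = 22.

22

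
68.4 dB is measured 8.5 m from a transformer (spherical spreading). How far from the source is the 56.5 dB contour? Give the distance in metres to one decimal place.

33.5 m

Point-source spreading drops the level by 20·log₁₀(r₂/r₁); inverting, r₂/r₁ = 10^(ΔL/20).
r₂ = 8.5·10^((68.4−56.5)/20) = 8.5·10^(11.9/20) = 33.45 m.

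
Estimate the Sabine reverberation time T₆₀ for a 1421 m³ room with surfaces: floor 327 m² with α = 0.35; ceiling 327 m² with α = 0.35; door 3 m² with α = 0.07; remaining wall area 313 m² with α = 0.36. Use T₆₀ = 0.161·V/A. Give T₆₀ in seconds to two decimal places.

0.67 s

Total absorption A = 327·0.35 + 327·0.35 + 3·0.07 + 313·0.36 = 341.79 m² sabins.
T₆₀ = 0.161·V/A = 0.161·1421/341.79 = 0.669 s.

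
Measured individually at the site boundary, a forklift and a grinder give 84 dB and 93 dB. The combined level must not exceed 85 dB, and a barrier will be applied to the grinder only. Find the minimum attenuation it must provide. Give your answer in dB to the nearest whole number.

Everything except the grinder sums to 10^(84/10) = 2.512e+08 in linear terms, 84.00 dB.
The limit corresponds to 10^(85/10) = 3.162e+08; subtracting the fixed part leaves 6.504e+07 for the grinder, i.e. 78.13 dB.
So the grinder must be reduced from 93 to 78.13 dB: IL = 14.87 dB.

15 dB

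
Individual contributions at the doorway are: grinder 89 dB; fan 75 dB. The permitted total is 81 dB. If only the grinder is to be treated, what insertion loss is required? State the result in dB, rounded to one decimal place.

9.3 dB

The untreated sources together contribute 10^(75/10) = 3.162e+07, i.e. 75.00 dB.
The limit corresponds to 10^(81/10) = 1.259e+08; subtracting the fixed part leaves 9.427e+07 for the grinder, i.e. 79.74 dB.
So the grinder must be reduced from 89 to 79.74 dB: IL = 9.26 dB.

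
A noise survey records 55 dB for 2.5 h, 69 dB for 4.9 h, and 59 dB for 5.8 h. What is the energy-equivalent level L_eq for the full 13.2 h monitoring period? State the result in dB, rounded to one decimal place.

65.3 dB

The energy average is taken in the linear domain: L_eq = 10·log₁₀[(Σ tᵢ·10^(Lᵢ/10))/T], T = 13.2 h.
Σ tᵢ·10^(Lᵢ/10) = 2.5·10^(55/10) + 4.9·10^(69/10) + 5.8·10^(59/10) = 4.432e+07.
L_eq = 10·log₁₀(4.432e+07/13.2) = 65.26 dB.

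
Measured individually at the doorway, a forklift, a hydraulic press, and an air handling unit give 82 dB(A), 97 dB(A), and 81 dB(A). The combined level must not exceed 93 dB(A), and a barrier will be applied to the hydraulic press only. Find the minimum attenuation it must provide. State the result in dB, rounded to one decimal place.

The untreated sources together contribute 10^(82/10) + 10^(81/10) = 2.844e+08, i.e. 84.54 dB(A).
To meet 93 dB(A) overall, the treated hydraulic press may contribute at most 10^(93/10) − 2.844e+08 = 1.711e+09, i.e. 92.33 dB(A).
Required insertion loss = 97 − 92.33 = 4.67 dB.

4.7 dB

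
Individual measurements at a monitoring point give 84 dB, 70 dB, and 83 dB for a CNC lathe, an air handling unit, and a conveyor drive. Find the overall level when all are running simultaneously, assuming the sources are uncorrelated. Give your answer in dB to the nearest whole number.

87 dB

For uncorrelated sources the intensities add, so convert each level to linear form, sum, and take 10·log₁₀ of the total.
Σ 10^(L/10) = 10^(84/10) + 10^(70/10) + 10^(83/10) = 4.607e+08.
L_total = 10·log₁₀(4.607e+08) = 86.63 dB.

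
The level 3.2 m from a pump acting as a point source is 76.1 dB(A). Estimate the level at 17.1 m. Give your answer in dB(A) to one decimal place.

61.5 dB(A)

For a point source, L₂ = L₁ − 20·log₁₀(r₂/r₁).
L₂ = 76.1 − 20·log₁₀(17.1/3.2) = 76.1 − 14.557 = 61.54 dB(A).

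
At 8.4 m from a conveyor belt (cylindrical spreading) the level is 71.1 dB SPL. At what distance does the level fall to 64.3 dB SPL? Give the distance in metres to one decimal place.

The 6.8 dB drop corresponds to a distance ratio of 10^(6.8/10) for a line source.
r₂ = 8.4·10^((71.1−64.3)/10) = 8.4·10^(6.8/10) = 40.20 m.

40.2 m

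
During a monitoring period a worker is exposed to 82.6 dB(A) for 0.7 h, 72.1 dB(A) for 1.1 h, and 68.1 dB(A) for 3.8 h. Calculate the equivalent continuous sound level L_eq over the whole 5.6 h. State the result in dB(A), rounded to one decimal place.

74.8 dB(A)

The energy average is taken in the linear domain: L_eq = 10·log₁₀[(Σ tᵢ·10^(Lᵢ/10))/T], T = 5.6 h.
Σ tᵢ·10^(Lᵢ/10) = 0.7·10^(82.6/10) + 1.1·10^(72.1/10) + 3.8·10^(68.1/10) = 1.698e+08.
L_eq = 10·log₁₀(1.698e+08/5.6) = 74.82 dB(A).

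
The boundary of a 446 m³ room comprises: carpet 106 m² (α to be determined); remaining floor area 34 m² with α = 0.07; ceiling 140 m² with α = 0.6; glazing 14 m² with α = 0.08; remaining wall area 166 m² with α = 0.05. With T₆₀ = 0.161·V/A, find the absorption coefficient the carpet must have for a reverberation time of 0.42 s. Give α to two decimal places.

From T₆₀ = 0.161·V/A, the target T₆₀ = 0.42 s needs A = 0.161·446/0.42 = 170.97 m².
Absorption from the other surfaces = 34·0.07 + 140·0.6 + 14·0.08 + 166·0.05 = 95.80 m², so the carpet must supply 75.17 m² over 106 m².
α = 75.17/106 = 0.709.

0.71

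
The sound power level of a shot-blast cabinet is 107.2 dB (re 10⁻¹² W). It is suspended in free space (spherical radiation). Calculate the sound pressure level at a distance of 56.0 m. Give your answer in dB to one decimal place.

L_p = L_w − 10·log₁₀(4π·r²) with r = 56.0 m.
4π·r² = 3.941e+04 m², 10·log₁₀ of that is 45.956 dB.
L_p = 107.2 − 45.956 = 61.24 dB.

61.2 dB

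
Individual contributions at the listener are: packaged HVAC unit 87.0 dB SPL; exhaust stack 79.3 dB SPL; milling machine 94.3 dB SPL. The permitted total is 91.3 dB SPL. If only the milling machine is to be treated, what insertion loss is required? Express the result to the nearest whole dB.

5 dB

The untreated sources together contribute 10^(87.0/10) + 10^(79.3/10) = 5.863e+08, i.e. 87.68 dB SPL.
To meet 91.3 dB SPL overall, the treated milling machine may contribute at most 10^(91.3/10) − 5.863e+08 = 7.627e+08, i.e. 88.82 dB SPL.
So the milling machine must be reduced from 94.3 to 88.82 dB SPL: IL = 5.48 dB.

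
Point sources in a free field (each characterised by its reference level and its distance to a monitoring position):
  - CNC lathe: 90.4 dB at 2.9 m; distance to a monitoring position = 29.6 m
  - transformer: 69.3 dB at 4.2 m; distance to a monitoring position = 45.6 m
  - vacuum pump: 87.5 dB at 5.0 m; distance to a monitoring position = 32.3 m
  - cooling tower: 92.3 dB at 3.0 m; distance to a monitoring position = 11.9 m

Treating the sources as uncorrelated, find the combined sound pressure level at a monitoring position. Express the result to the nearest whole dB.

Apply inverse-square spreading to bring every level to the receiver, then sum 10^(L/10).
CNC lathe: 90.4 − 20·log₁₀(29.6/2.9) = 90.4 − 20.18 = 70.22 dB.
transformer: 69.3 − 20·log₁₀(45.6/4.2) = 69.3 − 20.71 = 48.59 dB.
vacuum pump: 87.5 − 20·log₁₀(32.3/5.0) = 87.5 − 16.20 = 71.30 dB.
cooling tower: 92.3 − 20·log₁₀(11.9/3.0) = 92.3 − 11.97 = 80.33 dB.
Σ 10^(L/10) = 1.320e+08 → L_total = 10·log₁₀(1.320e+08) = 81.21 dB.

81 dB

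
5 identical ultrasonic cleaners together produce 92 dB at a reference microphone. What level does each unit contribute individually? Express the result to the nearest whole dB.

Dividing the total intensity by 5 lowers the level by 10·log₁₀ 5 = 6.990 dB: L₁ = 92 − 6.990.

85 dB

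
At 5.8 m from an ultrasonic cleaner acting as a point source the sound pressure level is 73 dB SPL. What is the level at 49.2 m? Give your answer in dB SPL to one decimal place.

54.4 dB SPL

Spherical spreading from a point source gives a 20·log₁₀(r₂/r₁) drop.
L₂ = 73 − 20·log₁₀(49.2/5.8) = 73 − 18.571 = 54.43 dB SPL.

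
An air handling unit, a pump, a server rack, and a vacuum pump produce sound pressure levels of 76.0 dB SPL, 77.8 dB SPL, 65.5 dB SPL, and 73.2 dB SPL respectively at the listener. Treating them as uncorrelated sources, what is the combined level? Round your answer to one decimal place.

For uncorrelated sources the intensities add, so convert each level to linear form, sum, and take 10·log₁₀ of the total.
Σ 10^(L/10) = 10^(76.0/10) + 10^(77.8/10) + 10^(65.5/10) + 10^(73.2/10) = 1.245e+08.
L_total = 10·log₁₀(1.245e+08) = 80.95 dB SPL.

81.0 dB SPL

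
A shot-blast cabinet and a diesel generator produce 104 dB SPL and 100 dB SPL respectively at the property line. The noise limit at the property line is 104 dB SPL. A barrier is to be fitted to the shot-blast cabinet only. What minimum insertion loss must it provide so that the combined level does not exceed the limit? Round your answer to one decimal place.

The untreated sources together contribute 10^(100/10) = 1.000e+10, i.e. 100.00 dB SPL.
To meet 104 dB SPL overall, the treated shot-blast cabinet may contribute at most 10^(104/10) − 1.000e+10 = 1.512e+10, i.e. 101.80 dB SPL.
Required insertion loss = 104 − 101.80 = 2.20 dB.

2.2 dB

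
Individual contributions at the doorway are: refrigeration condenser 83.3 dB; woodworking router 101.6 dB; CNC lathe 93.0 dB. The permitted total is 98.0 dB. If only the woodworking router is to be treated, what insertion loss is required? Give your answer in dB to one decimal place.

Fixed contribution from the other sources: Σ 10^(L/10) = 10^(83.3/10) + 10^(93.0/10) = 2.209e+09 (93.44 dB).
To meet 98.0 dB overall, the treated woodworking router may contribute at most 10^(98.0/10) − 2.209e+09 = 4.101e+09, i.e. 96.13 dB.
Required insertion loss = 101.6 − 96.13 = 5.47 dB.

5.5 dB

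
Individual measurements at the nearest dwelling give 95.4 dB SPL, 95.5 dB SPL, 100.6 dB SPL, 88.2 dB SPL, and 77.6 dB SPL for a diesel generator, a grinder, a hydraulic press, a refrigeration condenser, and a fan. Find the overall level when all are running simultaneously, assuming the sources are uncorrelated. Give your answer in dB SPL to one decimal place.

Incoherent sources combine by intensity addition: L_total = 10·log₁₀(Σ 10^(L_i/10)).
Σ 10^(L/10) = 10^(95.4/10) + 10^(95.5/10) + 10^(100.6/10) + 10^(88.2/10) + 10^(77.6/10) = 1.922e+10.
L_total = 10·log₁₀(1.922e+10) = 102.84 dB SPL.

102.8 dB SPL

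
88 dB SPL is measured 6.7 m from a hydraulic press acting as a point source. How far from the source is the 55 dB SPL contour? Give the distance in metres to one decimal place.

The 33.0 dB drop corresponds to a distance ratio of 10^(33.0/20) for a point source.
r₂ = 6.7·10^((88−55)/20) = 6.7·10^(33.0/20) = 299.28 m.

299.3 m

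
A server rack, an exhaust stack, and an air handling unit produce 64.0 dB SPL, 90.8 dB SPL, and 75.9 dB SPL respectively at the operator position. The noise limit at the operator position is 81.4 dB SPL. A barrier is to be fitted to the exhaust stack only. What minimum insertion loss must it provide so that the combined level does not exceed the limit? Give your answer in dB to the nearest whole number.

11 dB

Fixed contribution from the other sources: Σ 10^(L/10) = 10^(64.0/10) + 10^(75.9/10) = 4.142e+07 (76.17 dB SPL).
The limit corresponds to 10^(81.4/10) = 1.380e+08; subtracting the fixed part leaves 9.662e+07 for the exhaust stack, i.e. 79.85 dB SPL.
So the exhaust stack must be reduced from 90.8 to 79.85 dB SPL: IL = 10.95 dB.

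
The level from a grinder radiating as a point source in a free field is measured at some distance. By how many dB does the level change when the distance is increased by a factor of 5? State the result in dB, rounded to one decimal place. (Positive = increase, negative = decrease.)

-14.0 dB

Point-source spreading: ΔL = −20·log₁₀(r₂/r₁).
ΔL = −20·log₁₀(5) = -13.98 dB.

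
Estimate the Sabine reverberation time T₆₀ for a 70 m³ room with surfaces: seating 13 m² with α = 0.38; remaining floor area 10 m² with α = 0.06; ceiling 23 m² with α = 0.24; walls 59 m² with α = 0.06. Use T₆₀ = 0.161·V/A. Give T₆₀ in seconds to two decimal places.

0.77 s

Summing Sᵢαᵢ: 13·0.38 + 10·0.06 + 23·0.24 + 59·0.06 = 14.60 m².
T₆₀ = 0.161·V/A = 0.161·70/14.60 = 0.772 s.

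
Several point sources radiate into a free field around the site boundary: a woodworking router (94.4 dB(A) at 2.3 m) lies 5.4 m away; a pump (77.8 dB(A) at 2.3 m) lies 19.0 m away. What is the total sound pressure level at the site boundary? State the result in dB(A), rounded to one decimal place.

Apply inverse-square spreading to bring every level to the receiver, then sum 10^(L/10).
woodworking router: 94.4 − 20·log₁₀(5.4/2.3) = 94.4 − 7.41 = 86.99 dB(A).
pump: 77.8 − 20·log₁₀(19.0/2.3) = 77.8 − 18.34 = 59.46 dB(A).
Σ 10^(L/10) = 5.005e+08 → L_total = 10·log₁₀(5.005e+08) = 86.99 dB(A).

87.0 dB(A)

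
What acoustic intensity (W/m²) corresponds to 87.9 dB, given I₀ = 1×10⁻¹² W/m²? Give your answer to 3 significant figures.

L = 10·log₁₀(I/I₀) ⇒ I = I₀·10^(L/10) = 10⁻¹² × 10^8.79.

0.000617 W/m²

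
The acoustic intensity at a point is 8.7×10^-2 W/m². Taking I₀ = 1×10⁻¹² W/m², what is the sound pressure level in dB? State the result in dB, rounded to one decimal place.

Dividing by I₀ shifts the exponent by 12: I/I₀ = 8.7×10^10.
L = 10·(0.9395 + 10) = 109.40 dB.

109.4 dB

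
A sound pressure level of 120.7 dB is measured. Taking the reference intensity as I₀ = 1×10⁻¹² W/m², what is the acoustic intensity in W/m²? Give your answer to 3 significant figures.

I/I₀ = 10^(120.7/10) = 1.175e+12, so I = 1.175e+12 × 10⁻¹² W/m².

1.17 W/m²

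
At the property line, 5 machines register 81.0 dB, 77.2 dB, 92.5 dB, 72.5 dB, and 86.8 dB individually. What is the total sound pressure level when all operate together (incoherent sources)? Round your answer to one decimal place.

Incoherent sources combine by intensity addition: L_total = 10·log₁₀(Σ 10^(L_i/10)).
Σ 10^(L/10) = 10^(81.0/10) + 10^(77.2/10) + 10^(92.5/10) + 10^(72.5/10) + 10^(86.8/10) = 2.453e+09.
L_total = 10·log₁₀(2.453e+09) = 93.90 dB.

93.9 dB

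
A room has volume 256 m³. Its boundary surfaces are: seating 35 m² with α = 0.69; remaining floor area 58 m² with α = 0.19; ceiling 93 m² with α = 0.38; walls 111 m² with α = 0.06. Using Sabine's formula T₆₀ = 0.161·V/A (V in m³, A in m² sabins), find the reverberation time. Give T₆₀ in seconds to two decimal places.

Summing Sᵢαᵢ: 35·0.69 + 58·0.19 + 93·0.38 + 111·0.06 = 77.17 m².
T₆₀ = 0.161 × 256 / 77.17 = 0.534 s.

0.53 s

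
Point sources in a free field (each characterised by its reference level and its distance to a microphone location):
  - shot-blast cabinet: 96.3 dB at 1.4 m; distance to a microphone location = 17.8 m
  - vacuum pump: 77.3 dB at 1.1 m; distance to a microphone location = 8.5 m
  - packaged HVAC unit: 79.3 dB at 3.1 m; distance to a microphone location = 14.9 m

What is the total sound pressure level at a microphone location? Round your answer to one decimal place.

74.9 dB

Apply inverse-square spreading to bring every level to the receiver, then sum 10^(L/10).
shot-blast cabinet: 96.3 − 20·log₁₀(17.8/1.4) = 96.3 − 22.09 = 74.21 dB.
vacuum pump: 77.3 − 20·log₁₀(8.5/1.1) = 77.3 − 17.76 = 59.54 dB.
packaged HVAC unit: 79.3 − 20·log₁₀(14.9/3.1) = 79.3 − 13.64 = 65.66 dB.
Σ 10^(L/10) = 3.097e+07 → L_total = 10·log₁₀(3.097e+07) = 74.91 dB.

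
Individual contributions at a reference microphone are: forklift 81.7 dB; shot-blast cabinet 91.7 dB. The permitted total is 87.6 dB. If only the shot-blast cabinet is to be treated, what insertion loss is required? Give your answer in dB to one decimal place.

Fixed contribution from the other source: Σ 10^(L/10) = 10^(81.7/10) = 1.479e+08 (81.70 dB).
The limit corresponds to 10^(87.6/10) = 5.754e+08; subtracting the fixed part leaves 4.275e+08 for the shot-blast cabinet, i.e. 86.31 dB.
So the shot-blast cabinet must be reduced from 91.7 to 86.31 dB: IL = 5.39 dB.

5.4 dB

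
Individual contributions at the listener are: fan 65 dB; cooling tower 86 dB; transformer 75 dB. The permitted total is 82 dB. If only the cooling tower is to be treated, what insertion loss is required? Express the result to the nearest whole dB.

Fixed contribution from the other sources: Σ 10^(L/10) = 10^(65/10) + 10^(75/10) = 3.479e+07 (75.41 dB).
The limit corresponds to 10^(82/10) = 1.585e+08; subtracting the fixed part leaves 1.237e+08 for the cooling tower, i.e. 80.92 dB.
Required insertion loss = 86 − 80.92 = 5.08 dB.

5 dB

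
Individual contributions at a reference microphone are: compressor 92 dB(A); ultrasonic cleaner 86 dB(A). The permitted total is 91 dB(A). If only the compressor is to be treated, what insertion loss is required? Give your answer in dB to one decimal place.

Fixed contribution from the other source: Σ 10^(L/10) = 10^(86/10) = 3.981e+08 (86.00 dB(A)).
The limit corresponds to 10^(91/10) = 1.259e+09; subtracting the fixed part leaves 8.608e+08 for the compressor, i.e. 89.35 dB(A).
So the compressor must be reduced from 92 to 89.35 dB(A): IL = 2.65 dB.

2.7 dB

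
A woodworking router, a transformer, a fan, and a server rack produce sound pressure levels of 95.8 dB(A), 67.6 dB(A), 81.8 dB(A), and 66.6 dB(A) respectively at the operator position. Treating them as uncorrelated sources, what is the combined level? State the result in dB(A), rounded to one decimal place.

For uncorrelated sources the intensities add, so convert each level to linear form, sum, and take 10·log₁₀ of the total.
Σ 10^(L/10) = 10^(95.8/10) + 10^(67.6/10) + 10^(81.8/10) + 10^(66.6/10) = 3.964e+09.
L_total = 10·log₁₀(3.964e+09) = 95.98 dB(A).

96.0 dB(A)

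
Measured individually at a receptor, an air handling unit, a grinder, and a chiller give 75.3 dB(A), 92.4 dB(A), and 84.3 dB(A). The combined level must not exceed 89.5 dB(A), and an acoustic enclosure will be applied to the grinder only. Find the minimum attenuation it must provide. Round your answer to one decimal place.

4.7 dB

Everything except the grinder sums to 10^(75.3/10) + 10^(84.3/10) = 3.030e+08 in linear terms, 84.81 dB(A).
The limit corresponds to 10^(89.5/10) = 8.913e+08; subtracting the fixed part leaves 5.882e+08 for the grinder, i.e. 87.70 dB(A).
Required insertion loss = 92.4 − 87.70 = 4.70 dB.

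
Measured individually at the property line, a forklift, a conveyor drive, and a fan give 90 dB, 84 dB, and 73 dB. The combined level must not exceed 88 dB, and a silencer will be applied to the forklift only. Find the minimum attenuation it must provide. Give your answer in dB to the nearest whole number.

The untreated sources together contribute 10^(84/10) + 10^(73/10) = 2.711e+08, i.e. 84.33 dB.
To meet 88 dB overall, the treated forklift may contribute at most 10^(88/10) − 2.711e+08 = 3.598e+08, i.e. 85.56 dB.
Required insertion loss = 90 − 85.56 = 4.44 dB.

4 dB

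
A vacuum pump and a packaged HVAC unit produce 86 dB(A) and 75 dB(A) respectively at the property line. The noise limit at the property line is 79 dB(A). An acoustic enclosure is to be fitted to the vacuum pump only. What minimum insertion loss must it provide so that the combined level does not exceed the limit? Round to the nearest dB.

The untreated sources together contribute 10^(75/10) = 3.162e+07, i.e. 75.00 dB(A).
To meet 79 dB(A) overall, the treated vacuum pump may contribute at most 10^(79/10) − 3.162e+07 = 4.781e+07, i.e. 76.80 dB(A).
So the vacuum pump must be reduced from 86 to 76.80 dB(A): IL = 9.20 dB.

9 dB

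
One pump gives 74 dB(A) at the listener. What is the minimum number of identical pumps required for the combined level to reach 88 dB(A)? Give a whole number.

26

N identical sources give L₁ + 10·log₁₀ N, so require 10·log₁₀ N ≥ 88 − 74 = 14.0 dB.
N ≥ 10^(14.0/10) = 25.119, so N = 26.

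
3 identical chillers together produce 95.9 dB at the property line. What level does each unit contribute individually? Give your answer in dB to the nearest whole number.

Dividing the total intensity by 3 lowers the level by 10·log₁₀ 3 = 4.771 dB: L₁ = 95.9 − 4.771.

91 dB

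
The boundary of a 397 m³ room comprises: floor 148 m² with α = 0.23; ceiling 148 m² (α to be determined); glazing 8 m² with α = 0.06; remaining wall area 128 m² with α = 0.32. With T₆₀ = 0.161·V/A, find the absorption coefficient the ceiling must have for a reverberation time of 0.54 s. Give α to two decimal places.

0.29

Required total absorption A = 0.161·397/0.54 = 118.36 m².
Absorption from the other surfaces = 148·0.23 + 8·0.06 + 128·0.32 = 75.48 m², so the ceiling must supply 42.88 m² over 148 m².
α = 42.88/148 = 0.290.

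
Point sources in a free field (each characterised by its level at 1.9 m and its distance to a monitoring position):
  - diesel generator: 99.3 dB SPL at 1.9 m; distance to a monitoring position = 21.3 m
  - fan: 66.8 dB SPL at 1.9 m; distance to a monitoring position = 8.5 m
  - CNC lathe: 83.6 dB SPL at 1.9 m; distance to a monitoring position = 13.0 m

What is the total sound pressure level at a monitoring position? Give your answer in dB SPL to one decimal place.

78.6 dB SPL

Propagate each source to the receiver with L = L_ref − 20·log₁₀(r/r_ref), then add intensities.
diesel generator: 99.3 − 20·log₁₀(21.3/1.9) = 99.3 − 20.99 = 78.31 dB SPL.
fan: 66.8 − 20·log₁₀(8.5/1.9) = 66.8 − 13.01 = 53.79 dB SPL.
CNC lathe: 83.6 − 20·log₁₀(13.0/1.9) = 83.6 − 16.70 = 66.90 dB SPL.
Σ 10^(L/10) = 7.286e+07 → L_total = 10·log₁₀(7.286e+07) = 78.62 dB SPL.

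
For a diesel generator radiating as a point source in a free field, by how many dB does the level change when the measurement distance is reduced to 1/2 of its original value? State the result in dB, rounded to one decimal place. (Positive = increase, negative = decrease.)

+6.0 dB

With spherical spreading the level changes by −20·log₁₀(r₂/r₁).
ΔL = −20·log₁₀(0.5) = +6.02 dB.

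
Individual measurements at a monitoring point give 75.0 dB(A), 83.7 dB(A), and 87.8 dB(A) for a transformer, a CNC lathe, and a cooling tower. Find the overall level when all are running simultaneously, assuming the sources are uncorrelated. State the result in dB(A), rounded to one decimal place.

Incoherent sources combine by intensity addition: L_total = 10·log₁₀(Σ 10^(L_i/10)).
Σ 10^(L/10) = 10^(75.0/10) + 10^(83.7/10) + 10^(87.8/10) = 8.686e+08.
L_total = 10·log₁₀(8.686e+08) = 89.39 dB(A).

89.4 dB(A)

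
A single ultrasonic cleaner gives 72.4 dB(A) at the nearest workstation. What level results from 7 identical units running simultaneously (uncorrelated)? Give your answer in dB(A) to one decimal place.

80.9 dB(A)

N identical incoherent sources raise the level by 10·log₁₀ N.
L_total = 72.4 + 10·log₁₀(7) = 72.4 + 8.451 = 80.85 dB(A).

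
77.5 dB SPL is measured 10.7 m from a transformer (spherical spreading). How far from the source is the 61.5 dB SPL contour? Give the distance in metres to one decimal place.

67.5 m

The 16.0 dB drop corresponds to a distance ratio of 10^(16.0/20) for a point source.
r₂ = 10.7·10^((77.5−61.5)/20) = 10.7·10^(16.0/20) = 67.51 m.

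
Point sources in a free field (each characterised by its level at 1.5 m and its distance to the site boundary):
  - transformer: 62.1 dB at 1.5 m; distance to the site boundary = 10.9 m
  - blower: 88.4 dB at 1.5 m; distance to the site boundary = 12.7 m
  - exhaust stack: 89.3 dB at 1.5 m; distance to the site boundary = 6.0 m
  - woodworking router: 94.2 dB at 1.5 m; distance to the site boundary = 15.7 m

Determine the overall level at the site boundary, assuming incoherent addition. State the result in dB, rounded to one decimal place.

79.4 dB

Propagate each source to the receiver with L = L_ref − 20·log₁₀(r/r_ref), then add intensities.
transformer: 62.1 − 20·log₁₀(10.9/1.5) = 62.1 − 17.23 = 44.87 dB.
blower: 88.4 − 20·log₁₀(12.7/1.5) = 88.4 − 18.55 = 69.85 dB.
exhaust stack: 89.3 − 20·log₁₀(6.0/1.5) = 89.3 − 12.04 = 77.26 dB.
woodworking router: 94.2 − 20·log₁₀(15.7/1.5) = 94.2 − 20.40 = 73.80 dB.
Σ 10^(L/10) = 8.689e+07 → L_total = 10·log₁₀(8.689e+07) = 79.39 dB.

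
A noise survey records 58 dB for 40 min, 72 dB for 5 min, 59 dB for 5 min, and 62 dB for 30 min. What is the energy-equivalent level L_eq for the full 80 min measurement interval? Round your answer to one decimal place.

The energy average is taken in the linear domain: L_eq = 10·log₁₀[(Σ tᵢ·10^(Lᵢ/10))/T], T = 80 min.
Σ tᵢ·10^(Lᵢ/10) = 40·10^(58/10) + 5·10^(72/10) + 5·10^(59/10) + 30·10^(62/10) = 1.560e+08.
L_eq = 10·log₁₀(1.560e+08/80) = 62.90 dB.

62.9 dB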